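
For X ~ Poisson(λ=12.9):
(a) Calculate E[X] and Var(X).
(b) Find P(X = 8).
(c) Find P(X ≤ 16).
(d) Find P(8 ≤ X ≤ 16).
(a) E[X] = 12.9000, Var(X) = 12.9000
(b) P(X = 8) = 0.047511
(c) P(X ≤ 16) = 0.842598
(d) P(8 ≤ X ≤ 16) = 0.785690

We have X ~ Poisson(λ=12.9).

(a) Moments:
E[X] = 12.9000
Var(X) = 12.9000
σ = √Var(X) = 3.5917

(b) Point probability using PMF:
P(X = 8) = 0.047511

(c) Cumulative probability using CDF:
P(X ≤ 16) = F(16) = 0.842598

(d) Range probability:
P(8 ≤ X ≤ 16) = P(X ≤ 16) - P(X ≤ 7)
                   = F(16) - F(7)
                   = 0.842598 - 0.056908
                   = 0.785690

This means approximately 78.6% of outcomes fall in the interval [8, 16].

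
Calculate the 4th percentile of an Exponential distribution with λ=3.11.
0.0131

We have X ~ Exponential(λ=3.11).

We want to find x such that P(X ≤ x) = 0.04.

This is the 4th percentile, which means 4% of values fall below this point.

Using the inverse CDF (quantile function):
x = F⁻¹(0.04) = 0.0131

Verification: P(X ≤ 0.0131) = 0.04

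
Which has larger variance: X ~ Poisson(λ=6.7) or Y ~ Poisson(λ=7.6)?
Y has larger variance (7.6000 > 6.7000)

Compute the variance for each distribution:

X ~ Poisson(λ=6.7):
Var(X) = 6.7000

Y ~ Poisson(λ=7.6):
Var(Y) = 7.6000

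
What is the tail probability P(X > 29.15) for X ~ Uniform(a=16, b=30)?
0.060714

We have X ~ Uniform(a=16, b=30).

P(X > 29.15) = 1 - P(X ≤ 29.15)
                = 1 - F(29.15)
                = 1 - 0.939286
                = 0.060714

So there's approximately a 6.1% chance that X exceeds 29.15.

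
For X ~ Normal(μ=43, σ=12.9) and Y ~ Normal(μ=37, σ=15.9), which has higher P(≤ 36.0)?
Y has higher probability (P(Y ≤ 36.0) = 0.4749 > P(X ≤ 36.0) = 0.2937)

Compute P(≤ 36.0) for each distribution:

X ~ Normal(μ=43, σ=12.9):
P(X ≤ 36.0) = 0.2937

Y ~ Normal(μ=37, σ=15.9):
P(Y ≤ 36.0) = 0.4749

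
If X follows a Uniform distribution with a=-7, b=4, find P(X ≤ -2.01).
0.453636

We have X ~ Uniform(a=-7, b=4).

The CDF gives us P(X ≤ k).

Using the CDF:
P(X ≤ -2.01) = 0.453636

This means there's approximately a 45.4% chance that X is at most -2.01.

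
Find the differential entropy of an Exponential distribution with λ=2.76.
-0.0152 nats

We have X ~ Exponential(λ=2.76).

The differential entropy measures the uncertainty or information content of the distribution.

For an Exponential distribution with λ=2.76:
h(X) = -0.0152 nats

(In bits, this would be -0.0220 bits.)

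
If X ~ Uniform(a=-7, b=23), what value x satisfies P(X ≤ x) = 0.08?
-4.6000

We have X ~ Uniform(a=-7, b=23).

We want to find x such that P(X ≤ x) = 0.08.

This is the 8th percentile, which means 8% of values fall below this point.

Using the inverse CDF (quantile function):
x = F⁻¹(0.08) = -4.6000

Verification: P(X ≤ -4.6000) = 0.08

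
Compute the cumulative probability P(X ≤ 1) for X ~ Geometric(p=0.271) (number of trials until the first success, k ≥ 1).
0.271000

We have X ~ Geometric(p=0.271) (number of trials until the first success, k ≥ 1).

The CDF gives us P(X ≤ k).

Using the CDF:
P(X ≤ 1) = 0.271000

This means there's approximately a 27.1% chance that X is at most 1.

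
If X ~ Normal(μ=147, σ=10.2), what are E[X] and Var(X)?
E[X] = 147.0000, Var(X) = 104.0400

We have X ~ Normal(μ=147, σ=10.2).

For a Normal distribution with μ=147, σ=10.2:

Expected value:
E[X] = 147.0000

Variance:
Var(X) = 104.0400

Standard deviation:
σ = √Var(X) = 10.2000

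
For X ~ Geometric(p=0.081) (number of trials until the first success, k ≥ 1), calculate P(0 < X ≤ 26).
0.888775

We have X ~ Geometric(p=0.081) (number of trials until the first success, k ≥ 1).

To find P(0 < X ≤ 26), we use:
P(0 < X ≤ 26) = P(X ≤ 26) - P(X ≤ 0)
                 = F(26) - F(0)
                 = 0.888775 - 0.000000
                 = 0.888775

So there's approximately a 88.9% chance that X falls in this range.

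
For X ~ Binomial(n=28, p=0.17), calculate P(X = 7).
0.097084

We have X ~ Binomial(n=28, p=0.17).

For a Binomial distribution, the PMF gives us the probability of each outcome.

Using the PMF formula:
P(X = 7) = 0.097084

Rounded to 4 decimal places: 0.0971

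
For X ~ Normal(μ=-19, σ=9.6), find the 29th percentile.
-24.3125

We have X ~ Normal(μ=-19, σ=9.6).

We want to find x such that P(X ≤ x) = 0.29.

This is the 29th percentile, which means 29% of values fall below this point.

Using the inverse CDF (quantile function):
x = F⁻¹(0.29) = -24.3125

Verification: P(X ≤ -24.3125) = 0.29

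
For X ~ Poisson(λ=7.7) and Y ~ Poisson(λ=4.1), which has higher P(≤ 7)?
Y has higher probability (P(Y ≤ 7) = 0.9427 > P(X ≤ 7) = 0.4956)

Compute P(≤ 7) for each distribution:

X ~ Poisson(λ=7.7):
P(X ≤ 7) = 0.4956

Y ~ Poisson(λ=4.1):
P(Y ≤ 7) = 0.9427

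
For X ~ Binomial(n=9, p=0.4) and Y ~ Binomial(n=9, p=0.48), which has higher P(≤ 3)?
X has higher probability (P(X ≤ 3) = 0.4826 > P(Y ≤ 3) = 0.2948)

Compute P(≤ 3) for each distribution:

X ~ Binomial(n=9, p=0.4):
P(X ≤ 3) = 0.4826

Y ~ Binomial(n=9, p=0.48):
P(Y ≤ 3) = 0.2948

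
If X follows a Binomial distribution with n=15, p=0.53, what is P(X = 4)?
0.026626

We have X ~ Binomial(n=15, p=0.53).

For a Binomial distribution, the PMF gives us the probability of each outcome.

Using the PMF formula:
P(X = 4) = 0.026626

Rounded to 4 decimal places: 0.0266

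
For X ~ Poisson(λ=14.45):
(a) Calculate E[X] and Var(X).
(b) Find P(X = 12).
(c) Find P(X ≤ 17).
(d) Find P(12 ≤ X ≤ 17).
(a) E[X] = 14.4500, Var(X) = 14.4500
(b) P(X = 12) = 0.091732
(c) P(X ≤ 17) = 0.793625
(d) P(12 ≤ X ≤ 17) = 0.569708

We have X ~ Poisson(λ=14.45).

(a) Moments:
E[X] = 14.4500
Var(X) = 14.4500
σ = √Var(X) = 3.8013

(b) Point probability using PMF:
P(X = 12) = 0.091732

(c) Cumulative probability using CDF:
P(X ≤ 17) = F(17) = 0.793625

(d) Range probability:
P(12 ≤ X ≤ 17) = P(X ≤ 17) - P(X ≤ 11)
                   = F(17) - F(11)
                   = 0.793625 - 0.223917
                   = 0.569708

This means approximately 57.0% of outcomes fall in the interval [12, 17].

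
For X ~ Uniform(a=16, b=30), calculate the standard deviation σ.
4.0415

We have X ~ Uniform(a=16, b=30).

For a Uniform distribution with a=16, b=30:
σ = √Var(X) = 4.0415

The standard deviation is the square root of the variance.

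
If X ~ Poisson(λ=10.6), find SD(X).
3.2558

We have X ~ Poisson(λ=10.6).

For a Poisson distribution with λ=10.6:
σ = √Var(X) = 3.2558

The standard deviation is the square root of the variance.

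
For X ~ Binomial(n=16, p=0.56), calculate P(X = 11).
0.122353

We have X ~ Binomial(n=16, p=0.56).

For a Binomial distribution, the PMF gives us the probability of each outcome.

Using the PMF formula:
P(X = 11) = 0.122353

Rounded to 4 decimal places: 0.1224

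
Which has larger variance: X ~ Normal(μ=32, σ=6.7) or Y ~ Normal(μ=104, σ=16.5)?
Y has larger variance (272.2500 > 44.8900)

Compute the variance for each distribution:

X ~ Normal(μ=32, σ=6.7):
Var(X) = 44.8900

Y ~ Normal(μ=104, σ=16.5):
Var(Y) = 272.2500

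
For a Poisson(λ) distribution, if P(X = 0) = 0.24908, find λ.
λ = 1.3900

For a Poisson(λ) distribution, the PMF at 0 is:
P(X = 0) = λ^0 e^(-λ) / 0! = e^(-λ)

Given P(X = 0) = 0.24908:
e^(-λ) = 0.24908
-λ = ln(0.24908)
λ = -ln(0.24908) = 1.3900

Verification: e^(-1.3900) = 0.24908 ✓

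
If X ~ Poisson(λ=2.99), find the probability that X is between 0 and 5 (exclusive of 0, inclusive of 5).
0.866799

We have X ~ Poisson(λ=2.99).

To find P(0 < X ≤ 5), we use:
P(0 < X ≤ 5) = P(X ≤ 5) - P(X ≤ 0)
                 = F(5) - F(0)
                 = 0.917087 - 0.050287
                 = 0.866799

So there's approximately a 86.7% chance that X falls in this range.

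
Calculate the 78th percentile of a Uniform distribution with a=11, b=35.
29.7200

We have X ~ Uniform(a=11, b=35).

We want to find x such that P(X ≤ x) = 0.78.

This is the 78th percentile, which means 78% of values fall below this point.

Using the inverse CDF (quantile function):
x = F⁻¹(0.78) = 29.7200

Verification: P(X ≤ 29.7200) = 0.78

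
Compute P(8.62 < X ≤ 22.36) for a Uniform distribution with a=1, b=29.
0.490714

We have X ~ Uniform(a=1, b=29).

To find P(8.62 < X ≤ 22.36), we use:
P(8.62 < X ≤ 22.36) = P(X ≤ 22.36) - P(X ≤ 8.62)
                 = F(22.36) - F(8.62)
                 = 0.762857 - 0.272143
                 = 0.490714

So there's approximately a 49.1% chance that X falls in this range.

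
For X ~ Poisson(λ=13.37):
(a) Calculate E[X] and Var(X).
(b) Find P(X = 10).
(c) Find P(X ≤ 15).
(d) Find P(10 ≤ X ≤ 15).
(a) E[X] = 13.3700, Var(X) = 13.3700
(b) P(X = 10) = 0.078530
(c) P(X ≤ 15) = 0.729989
(d) P(10 ≤ X ≤ 15) = 0.587251

We have X ~ Poisson(λ=13.37).

(a) Moments:
E[X] = 13.3700
Var(X) = 13.3700
σ = √Var(X) = 3.6565

(b) Point probability using PMF:
P(X = 10) = 0.078530

(c) Cumulative probability using CDF:
P(X ≤ 15) = F(15) = 0.729989

(d) Range probability:
P(10 ≤ X ≤ 15) = P(X ≤ 15) - P(X ≤ 9)
                   = F(15) - F(9)
                   = 0.729989 - 0.142739
                   = 0.587251

This means approximately 58.7% of outcomes fall in the interval [10, 15].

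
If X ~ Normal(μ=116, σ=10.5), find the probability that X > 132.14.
0.062129

We have X ~ Normal(μ=116, σ=10.5).

P(X > 132.14) = 1 - P(X ≤ 132.14)
                = 1 - F(132.14)
                = 1 - 0.937871
                = 0.062129

So there's approximately a 6.2% chance that X exceeds 132.14.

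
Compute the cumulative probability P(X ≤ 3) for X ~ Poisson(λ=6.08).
0.144207

We have X ~ Poisson(λ=6.08).

The CDF gives us P(X ≤ k).

Using the CDF:
P(X ≤ 3) = 0.144207

This means there's approximately a 14.4% chance that X is at most 3.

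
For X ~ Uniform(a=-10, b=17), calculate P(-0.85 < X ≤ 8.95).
0.362963

We have X ~ Uniform(a=-10, b=17).

To find P(-0.85 < X ≤ 8.95), we use:
P(-0.85 < X ≤ 8.95) = P(X ≤ 8.95) - P(X ≤ -0.85)
                 = F(8.95) - F(-0.85)
                 = 0.701852 - 0.338889
                 = 0.362963

So there's approximately a 36.3% chance that X falls in this range.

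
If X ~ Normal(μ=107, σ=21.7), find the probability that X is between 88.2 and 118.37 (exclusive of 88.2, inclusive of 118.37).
0.506701

We have X ~ Normal(μ=107, σ=21.7).

To find P(88.2 < X ≤ 118.37), we use:
P(88.2 < X ≤ 118.37) = P(X ≤ 118.37) - P(X ≤ 88.2)
                 = F(118.37) - F(88.2)
                 = 0.699848 - 0.193147
                 = 0.506701

So there's approximately a 50.7% chance that X falls in this range.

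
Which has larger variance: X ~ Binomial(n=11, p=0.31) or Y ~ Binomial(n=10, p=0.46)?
Y has larger variance (2.4840 > 2.3529)

Compute the variance for each distribution:

X ~ Binomial(n=11, p=0.31):
Var(X) = 2.3529

Y ~ Binomial(n=10, p=0.46):
Var(Y) = 2.4840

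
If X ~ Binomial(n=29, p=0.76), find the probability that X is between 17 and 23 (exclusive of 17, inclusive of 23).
0.700083

We have X ~ Binomial(n=29, p=0.76).

To find P(17 < X ≤ 23), we use:
P(17 < X ≤ 23) = P(X ≤ 23) - P(X ≤ 17)
                 = F(23) - F(17)
                 = 0.729097 - 0.029015
                 = 0.700083

So there's approximately a 70.0% chance that X falls in this range.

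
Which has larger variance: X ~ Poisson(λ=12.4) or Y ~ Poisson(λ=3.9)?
X has larger variance (12.4000 > 3.9000)

Compute the variance for each distribution:

X ~ Poisson(λ=12.4):
Var(X) = 12.4000

Y ~ Poisson(λ=3.9):
Var(Y) = 3.9000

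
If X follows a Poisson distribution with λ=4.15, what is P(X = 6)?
0.111849

We have X ~ Poisson(λ=4.15).

For a Poisson distribution, the PMF gives us the probability of each outcome.

Using the PMF formula:
P(X = 6) = 0.111849

Rounded to 4 decimal places: 0.1118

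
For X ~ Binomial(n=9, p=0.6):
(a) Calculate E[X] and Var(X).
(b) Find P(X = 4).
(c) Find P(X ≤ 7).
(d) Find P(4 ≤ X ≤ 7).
(a) E[X] = 5.4000, Var(X) = 2.1600
(b) P(X = 4) = 0.167215
(c) P(X ≤ 7) = 0.929456
(d) P(4 ≤ X ≤ 7) = 0.830104

We have X ~ Binomial(n=9, p=0.6).

(a) Moments:
E[X] = 5.4000
Var(X) = 2.1600
σ = √Var(X) = 1.4697

(b) Point probability using PMF:
P(X = 4) = 0.167215

(c) Cumulative probability using CDF:
P(X ≤ 7) = F(7) = 0.929456

(d) Range probability:
P(4 ≤ X ≤ 7) = P(X ≤ 7) - P(X ≤ 3)
                   = F(7) - F(3)
                   = 0.929456 - 0.099353
                   = 0.830104

This means approximately 83.0% of outcomes fall in the interval [4, 7].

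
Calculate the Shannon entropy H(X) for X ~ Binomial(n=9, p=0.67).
1.7539 nats

We have X ~ Binomial(n=9, p=0.67).

The Shannon entropy measures the uncertainty or information content of the distribution.

For a Binomial distribution with n=9, p=0.67:
H(X) = 1.7539 nats

(In bits, this would be 2.5303 bits.)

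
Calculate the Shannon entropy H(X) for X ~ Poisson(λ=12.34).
2.6683 nats

We have X ~ Poisson(λ=12.34).

The Shannon entropy measures the uncertainty or information content of the distribution.

For a Poisson distribution with λ=12.34:
H(X) = 2.6683 nats

(In bits, this would be 3.8495 bits.)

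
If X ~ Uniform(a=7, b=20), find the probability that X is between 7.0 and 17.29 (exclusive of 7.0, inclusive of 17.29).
0.791538

We have X ~ Uniform(a=7, b=20).

To find P(7.0 < X ≤ 17.29), we use:
P(7.0 < X ≤ 17.29) = P(X ≤ 17.29) - P(X ≤ 7.0)
                 = F(17.29) - F(7.0)
                 = 0.791538 - 0.000000
                 = 0.791538

So there's approximately a 79.2% chance that X falls in this range.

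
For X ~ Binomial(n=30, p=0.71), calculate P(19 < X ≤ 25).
0.730678

We have X ~ Binomial(n=30, p=0.71).

To find P(19 < X ≤ 25), we use:
P(19 < X ≤ 25) = P(X ≤ 25) - P(X ≤ 19)
                 = F(25) - F(19)
                 = 0.961185 - 0.230507
                 = 0.730678

So there's approximately a 73.1% chance that X falls in this range.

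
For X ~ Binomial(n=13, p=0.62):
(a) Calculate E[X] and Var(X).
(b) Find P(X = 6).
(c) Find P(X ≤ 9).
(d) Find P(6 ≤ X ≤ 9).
(a) E[X] = 8.0600, Var(X) = 3.0628
(b) P(X = 6) = 0.111520
(c) P(X ≤ 9) = 0.791738
(d) P(6 ≤ X ≤ 9) = 0.717948

We have X ~ Binomial(n=13, p=0.62).

(a) Moments:
E[X] = 8.0600
Var(X) = 3.0628
σ = √Var(X) = 1.7501

(b) Point probability using PMF:
P(X = 6) = 0.111520

(c) Cumulative probability using CDF:
P(X ≤ 9) = F(9) = 0.791738

(d) Range probability:
P(6 ≤ X ≤ 9) = P(X ≤ 9) - P(X ≤ 5)
                   = F(9) - F(5)
                   = 0.791738 - 0.073790
                   = 0.717948

This means approximately 71.8% of outcomes fall in the interval [6, 9].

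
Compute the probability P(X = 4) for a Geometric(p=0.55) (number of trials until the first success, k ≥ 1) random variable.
0.050119

We have X ~ Geometric(p=0.55) (number of trials until the first success, k ≥ 1).

For a Geometric distribution, the PMF gives us the probability of each outcome.

Using the PMF formula:
P(X = 4) = 0.050119

Rounded to 4 decimal places: 0.0501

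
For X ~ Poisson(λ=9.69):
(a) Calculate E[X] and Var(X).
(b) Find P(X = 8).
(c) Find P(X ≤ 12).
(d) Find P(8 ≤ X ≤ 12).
(a) E[X] = 9.6900, Var(X) = 9.6900
(b) P(X = 8) = 0.119332
(c) P(X ≤ 12) = 0.819991
(d) P(8 ≤ X ≤ 12) = 0.570541

We have X ~ Poisson(λ=9.69).

(a) Moments:
E[X] = 9.6900
Var(X) = 9.6900
σ = √Var(X) = 3.1129

(b) Point probability using PMF:
P(X = 8) = 0.119332

(c) Cumulative probability using CDF:
P(X ≤ 12) = F(12) = 0.819991

(d) Range probability:
P(8 ≤ X ≤ 12) = P(X ≤ 12) - P(X ≤ 7)
                   = F(12) - F(7)
                   = 0.819991 - 0.249451
                   = 0.570541

This means approximately 57.1% of outcomes fall in the interval [8, 12].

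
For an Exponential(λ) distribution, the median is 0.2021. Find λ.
λ = 3.4297

For X ~ Exponential(λ), the CDF is F(x) = 1 - e^(-λx).
The median m satisfies F(m) = 0.5:
1 - e^(-λm) = 0.5
e^(-λm) = 0.5
λm = ln(2)
m = ln(2) / λ

Given m = 0.2021:
λ = ln(2) / 0.2021 = 0.693147 / 0.2021 = 3.4297

Verification: ln(2) / 3.4297 = 0.2021 ✓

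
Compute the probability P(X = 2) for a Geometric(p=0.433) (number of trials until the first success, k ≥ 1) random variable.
0.245511

We have X ~ Geometric(p=0.433) (number of trials until the first success, k ≥ 1).

For a Geometric distribution, the PMF gives us the probability of each outcome.

Using the PMF formula:
P(X = 2) = 0.245511

Rounded to 4 decimal places: 0.2455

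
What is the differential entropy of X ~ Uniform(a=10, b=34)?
3.1781 nats

We have X ~ Uniform(a=10, b=34).

The differential entropy measures the uncertainty or information content of the distribution.

For a Uniform distribution with a=10, b=34:
h(X) = 3.1781 nats

(In bits, this would be 4.5850 bits.)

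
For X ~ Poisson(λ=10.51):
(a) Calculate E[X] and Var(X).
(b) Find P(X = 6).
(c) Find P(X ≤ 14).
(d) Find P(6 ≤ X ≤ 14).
(a) E[X] = 10.5100, Var(X) = 10.5100
(b) P(X = 6) = 0.051033
(c) P(X ≤ 14) = 0.887261
(d) P(6 ≤ X ≤ 14) = 0.837173

We have X ~ Poisson(λ=10.51).

(a) Moments:
E[X] = 10.5100
Var(X) = 10.5100
σ = √Var(X) = 3.2419

(b) Point probability using PMF:
P(X = 6) = 0.051033

(c) Cumulative probability using CDF:
P(X ≤ 14) = F(14) = 0.887261

(d) Range probability:
P(6 ≤ X ≤ 14) = P(X ≤ 14) - P(X ≤ 5)
                   = F(14) - F(5)
                   = 0.887261 - 0.050088
                   = 0.837173

This means approximately 83.7% of outcomes fall in the interval [6, 14].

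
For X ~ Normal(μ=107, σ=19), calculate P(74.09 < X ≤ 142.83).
0.928711

We have X ~ Normal(μ=107, σ=19).

To find P(74.09 < X ≤ 142.83), we use:
P(74.09 < X ≤ 142.83) = P(X ≤ 142.83) - P(X ≤ 74.09)
                 = F(142.83) - F(74.09)
                 = 0.970338 - 0.041627
                 = 0.928711

So there's approximately a 92.9% chance that X falls in this range.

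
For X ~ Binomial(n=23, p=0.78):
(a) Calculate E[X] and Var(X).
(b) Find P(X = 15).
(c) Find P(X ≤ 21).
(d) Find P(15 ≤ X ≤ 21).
(a) E[X] = 17.9400, Var(X) = 3.9468
(b) P(X = 15) = 0.064755
(c) P(X ≤ 21) = 0.975312
(d) P(15 ≤ X ≤ 21) = 0.927379

We have X ~ Binomial(n=23, p=0.78).

(a) Moments:
E[X] = 17.9400
Var(X) = 3.9468
σ = √Var(X) = 1.9867

(b) Point probability using PMF:
P(X = 15) = 0.064755

(c) Cumulative probability using CDF:
P(X ≤ 21) = F(21) = 0.975312

(d) Range probability:
P(15 ≤ X ≤ 21) = P(X ≤ 21) - P(X ≤ 14)
                   = F(21) - F(14)
                   = 0.975312 - 0.047932
                   = 0.927379

This means approximately 92.7% of outcomes fall in the interval [15, 21].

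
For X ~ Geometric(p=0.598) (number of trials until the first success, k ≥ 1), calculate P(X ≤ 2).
0.838396

We have X ~ Geometric(p=0.598) (number of trials until the first success, k ≥ 1).

The CDF gives us P(X ≤ k).

Using the CDF:
P(X ≤ 2) = 0.838396

This means there's approximately a 83.8% chance that X is at most 2.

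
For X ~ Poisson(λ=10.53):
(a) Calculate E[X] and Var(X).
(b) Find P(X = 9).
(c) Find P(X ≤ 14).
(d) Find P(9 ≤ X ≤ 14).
(a) E[X] = 10.5300, Var(X) = 10.5300
(b) P(X = 9) = 0.117212
(c) P(X ≤ 14) = 0.886002
(d) P(9 ≤ X ≤ 14) = 0.609606

We have X ~ Poisson(λ=10.53).

(a) Moments:
E[X] = 10.5300
Var(X) = 10.5300
σ = √Var(X) = 3.2450

(b) Point probability using PMF:
P(X = 9) = 0.117212

(c) Cumulative probability using CDF:
P(X ≤ 14) = F(14) = 0.886002

(d) Range probability:
P(9 ≤ X ≤ 14) = P(X ≤ 14) - P(X ≤ 8)
                   = F(14) - F(8)
                   = 0.886002 - 0.276397
                   = 0.609606

This means approximately 61.0% of outcomes fall in the interval [9, 14].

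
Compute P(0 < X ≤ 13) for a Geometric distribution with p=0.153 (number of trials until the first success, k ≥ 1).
0.884526

We have X ~ Geometric(p=0.153) (number of trials until the first success, k ≥ 1).

To find P(0 < X ≤ 13), we use:
P(0 < X ≤ 13) = P(X ≤ 13) - P(X ≤ 0)
                 = F(13) - F(0)
                 = 0.884526 - 0.000000
                 = 0.884526

So there's approximately a 88.5% chance that X falls in this range.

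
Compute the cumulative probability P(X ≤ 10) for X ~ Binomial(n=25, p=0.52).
0.158496

We have X ~ Binomial(n=25, p=0.52).

The CDF gives us P(X ≤ k).

Using the CDF:
P(X ≤ 10) = 0.158496

This means there's approximately a 15.8% chance that X is at most 10.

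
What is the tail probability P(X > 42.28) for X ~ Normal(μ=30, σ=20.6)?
0.275549

We have X ~ Normal(μ=30, σ=20.6).

P(X > 42.28) = 1 - P(X ≤ 42.28)
                = 1 - F(42.28)
                = 1 - 0.724451
                = 0.275549

So there's approximately a 27.6% chance that X exceeds 42.28.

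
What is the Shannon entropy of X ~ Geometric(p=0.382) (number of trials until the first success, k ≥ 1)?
1.7409 nats

We have X ~ Geometric(p=0.382) (number of trials until the first success, k ≥ 1).

The Shannon entropy measures the uncertainty or information content of the distribution.

For a Geometric distribution with p=0.382 (number of trials until the first success, k ≥ 1):
H(X) = 1.7409 nats

(In bits, this would be 2.5116 bits.)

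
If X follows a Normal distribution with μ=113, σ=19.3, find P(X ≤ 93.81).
0.160038

We have X ~ Normal(μ=113, σ=19.3).

The CDF gives us P(X ≤ k).

Using the CDF:
P(X ≤ 93.81) = 0.160038

This means there's approximately a 16.0% chance that X is at most 93.81.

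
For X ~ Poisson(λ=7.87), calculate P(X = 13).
0.027258

We have X ~ Poisson(λ=7.87).

For a Poisson distribution, the PMF gives us the probability of each outcome.

Using the PMF formula:
P(X = 13) = 0.027258

Rounded to 4 decimal places: 0.0273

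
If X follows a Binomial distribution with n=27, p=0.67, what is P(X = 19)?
0.154846

We have X ~ Binomial(n=27, p=0.67).

For a Binomial distribution, the PMF gives us the probability of each outcome.

Using the PMF formula:
P(X = 19) = 0.154846

Rounded to 4 decimal places: 0.1548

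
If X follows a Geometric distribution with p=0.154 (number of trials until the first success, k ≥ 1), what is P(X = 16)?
0.012534

We have X ~ Geometric(p=0.154) (number of trials until the first success, k ≥ 1).

For a Geometric distribution, the PMF gives us the probability of each outcome.

Using the PMF formula:
P(X = 16) = 0.012534

Rounded to 4 decimal places: 0.0125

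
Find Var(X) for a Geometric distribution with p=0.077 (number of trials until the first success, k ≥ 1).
155.6755

We have X ~ Geometric(p=0.077) (number of trials until the first success, k ≥ 1).

For a Geometric distribution with p=0.077 (number of trials until the first success, k ≥ 1):
Var(X) = 155.6755

The variance measures the spread of the distribution around the mean.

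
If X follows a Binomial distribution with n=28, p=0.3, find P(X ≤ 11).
0.897167

We have X ~ Binomial(n=28, p=0.3).

The CDF gives us P(X ≤ k).

Using the CDF:
P(X ≤ 11) = 0.897167

This means there's approximately a 89.7% chance that X is at most 11.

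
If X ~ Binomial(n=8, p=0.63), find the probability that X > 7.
0.024816

We have X ~ Binomial(n=8, p=0.63).

P(X > 7) = 1 - P(X ≤ 7)
                = 1 - F(7)
                = 1 - 0.975184
                = 0.024816

So there's approximately a 2.5% chance that X exceeds 7.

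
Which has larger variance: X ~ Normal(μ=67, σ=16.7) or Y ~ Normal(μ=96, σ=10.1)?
X has larger variance (278.8900 > 102.0100)

Compute the variance for each distribution:

X ~ Normal(μ=67, σ=16.7):
Var(X) = 278.8900

Y ~ Normal(μ=96, σ=10.1):
Var(Y) = 102.0100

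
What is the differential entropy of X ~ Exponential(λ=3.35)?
-0.2090 nats

We have X ~ Exponential(λ=3.35).

The differential entropy measures the uncertainty or information content of the distribution.

For an Exponential distribution with λ=3.35:
h(X) = -0.2090 nats

(In bits, this would be -0.3015 bits.)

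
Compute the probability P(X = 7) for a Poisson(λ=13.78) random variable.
0.019397

We have X ~ Poisson(λ=13.78).

For a Poisson distribution, the PMF gives us the probability of each outcome.

Using the PMF formula:
P(X = 7) = 0.019397

Rounded to 4 decimal places: 0.0194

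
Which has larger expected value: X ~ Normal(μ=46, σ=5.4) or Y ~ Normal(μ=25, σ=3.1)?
X has larger mean (46.0000 > 25.0000)

Compute the expected value for each distribution:

X ~ Normal(μ=46, σ=5.4):
E[X] = 46.0000

Y ~ Normal(μ=25, σ=3.1):
E[Y] = 25.0000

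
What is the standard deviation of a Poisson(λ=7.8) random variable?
2.7928

We have X ~ Poisson(λ=7.8).

For a Poisson distribution with λ=7.8:
σ = √Var(X) = 2.7928

The standard deviation is the square root of the variance.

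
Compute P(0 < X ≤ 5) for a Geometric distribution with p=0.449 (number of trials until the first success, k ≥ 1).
0.949212

We have X ~ Geometric(p=0.449) (number of trials until the first success, k ≥ 1).

To find P(0 < X ≤ 5), we use:
P(0 < X ≤ 5) = P(X ≤ 5) - P(X ≤ 0)
                 = F(5) - F(0)
                 = 0.949212 - 0.000000
                 = 0.949212

So there's approximately a 94.9% chance that X falls in this range.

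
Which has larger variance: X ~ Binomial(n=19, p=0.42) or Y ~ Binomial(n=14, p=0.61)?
X has larger variance (4.6284 > 3.3306)

Compute the variance for each distribution:

X ~ Binomial(n=19, p=0.42):
Var(X) = 4.6284

Y ~ Binomial(n=14, p=0.61):
Var(Y) = 3.3306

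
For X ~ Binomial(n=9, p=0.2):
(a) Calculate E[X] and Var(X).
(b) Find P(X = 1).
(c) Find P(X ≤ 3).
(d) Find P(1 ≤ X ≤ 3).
(a) E[X] = 1.8000, Var(X) = 1.4400
(b) P(X = 1) = 0.301990
(c) P(X ≤ 3) = 0.914358
(d) P(1 ≤ X ≤ 3) = 0.780141

We have X ~ Binomial(n=9, p=0.2).

(a) Moments:
E[X] = 1.8000
Var(X) = 1.4400
σ = √Var(X) = 1.2000

(b) Point probability using PMF:
P(X = 1) = 0.301990

(c) Cumulative probability using CDF:
P(X ≤ 3) = F(3) = 0.914358

(d) Range probability:
P(1 ≤ X ≤ 3) = P(X ≤ 3) - P(X ≤ 0)
                   = F(3) - F(0)
                   = 0.914358 - 0.134218
                   = 0.780141

This means approximately 78.0% of outcomes fall in the interval [1, 3].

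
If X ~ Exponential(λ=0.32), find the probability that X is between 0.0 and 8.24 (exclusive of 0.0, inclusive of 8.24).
0.928410

We have X ~ Exponential(λ=0.32).

To find P(0.0 < X ≤ 8.24), we use:
P(0.0 < X ≤ 8.24) = P(X ≤ 8.24) - P(X ≤ 0.0)
                 = F(8.24) - F(0.0)
                 = 0.928410 - 0.000000
                 = 0.928410

So there's approximately a 92.8% chance that X falls in this range.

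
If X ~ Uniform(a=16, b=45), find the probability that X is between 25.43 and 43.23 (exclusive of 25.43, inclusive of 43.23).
0.613793

We have X ~ Uniform(a=16, b=45).

To find P(25.43 < X ≤ 43.23), we use:
P(25.43 < X ≤ 43.23) = P(X ≤ 43.23) - P(X ≤ 25.43)
                 = F(43.23) - F(25.43)
                 = 0.938966 - 0.325172
                 = 0.613793

So there's approximately a 61.4% chance that X falls in this range.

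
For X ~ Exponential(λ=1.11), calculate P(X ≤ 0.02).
0.021955

We have X ~ Exponential(λ=1.11).

The CDF gives us P(X ≤ k).

Using the CDF:
P(X ≤ 0.02) = 0.021955

This means there's approximately a 2.2% chance that X is at most 0.02.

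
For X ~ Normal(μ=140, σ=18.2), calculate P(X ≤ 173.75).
0.968159

We have X ~ Normal(μ=140, σ=18.2).

The CDF gives us P(X ≤ k).

Using the CDF:
P(X ≤ 173.75) = 0.968159

This means there's approximately a 96.8% chance that X is at most 173.75.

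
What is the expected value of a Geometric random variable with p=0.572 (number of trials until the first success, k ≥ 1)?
1.7483

We have X ~ Geometric(p=0.572) (number of trials until the first success, k ≥ 1).

For a Geometric distribution with p=0.572 (number of trials until the first success, k ≥ 1):
E[X] = 1.7483

This is the expected (average) value of X.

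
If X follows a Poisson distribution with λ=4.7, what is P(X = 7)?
0.091426

We have X ~ Poisson(λ=4.7).

For a Poisson distribution, the PMF gives us the probability of each outcome.

Using the PMF formula:
P(X = 7) = 0.091426

Rounded to 4 decimal places: 0.0914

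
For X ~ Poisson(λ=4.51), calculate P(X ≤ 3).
0.340612

We have X ~ Poisson(λ=4.51).

The CDF gives us P(X ≤ k).

Using the CDF:
P(X ≤ 3) = 0.340612

This means there's approximately a 34.1% chance that X is at most 3.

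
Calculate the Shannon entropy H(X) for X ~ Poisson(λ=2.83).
1.8994 nats

We have X ~ Poisson(λ=2.83).

The Shannon entropy measures the uncertainty or information content of the distribution.

For a Poisson distribution with λ=2.83:
H(X) = 1.8994 nats

(In bits, this would be 2.7403 bits.)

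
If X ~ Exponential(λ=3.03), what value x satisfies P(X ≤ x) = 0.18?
0.0655

We have X ~ Exponential(λ=3.03).

We want to find x such that P(X ≤ x) = 0.18.

This is the 18th percentile, which means 18% of values fall below this point.

Using the inverse CDF (quantile function):
x = F⁻¹(0.18) = 0.0655

Verification: P(X ≤ 0.0655) = 0.18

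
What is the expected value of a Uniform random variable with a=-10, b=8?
-1.0000

We have X ~ Uniform(a=-10, b=8).

For a Uniform distribution with a=-10, b=8:
E[X] = -1.0000

This is the expected (average) value of X.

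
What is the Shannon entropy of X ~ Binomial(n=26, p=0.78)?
2.1598 nats

We have X ~ Binomial(n=26, p=0.78).

The Shannon entropy measures the uncertainty or information content of the distribution.

For a Binomial distribution with n=26, p=0.78:
H(X) = 2.1598 nats

(In bits, this would be 3.1159 bits.)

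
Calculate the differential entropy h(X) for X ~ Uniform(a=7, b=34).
3.2958 nats

We have X ~ Uniform(a=7, b=34).

The differential entropy measures the uncertainty or information content of the distribution.

For a Uniform distribution with a=7, b=34:
h(X) = 3.2958 nats

(In bits, this would be 4.7549 bits.)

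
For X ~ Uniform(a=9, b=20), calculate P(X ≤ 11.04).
0.185455

We have X ~ Uniform(a=9, b=20).

The CDF gives us P(X ≤ k).

Using the CDF:
P(X ≤ 11.04) = 0.185455

This means there's approximately a 18.5% chance that X is at most 11.04.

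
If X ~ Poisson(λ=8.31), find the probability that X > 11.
0.135590

We have X ~ Poisson(λ=8.31).

P(X > 11) = 1 - P(X ≤ 11)
                = 1 - F(11)
                = 1 - 0.864410
                = 0.135590

So there's approximately a 13.6% chance that X exceeds 11.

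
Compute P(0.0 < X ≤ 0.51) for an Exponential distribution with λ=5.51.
0.939801

We have X ~ Exponential(λ=5.51).

To find P(0.0 < X ≤ 0.51), we use:
P(0.0 < X ≤ 0.51) = P(X ≤ 0.51) - P(X ≤ 0.0)
                 = F(0.51) - F(0.0)
                 = 0.939801 - 0.000000
                 = 0.939801

So there's approximately a 94.0% chance that X falls in this range.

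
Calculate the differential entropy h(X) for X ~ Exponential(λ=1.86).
0.3794 nats

We have X ~ Exponential(λ=1.86).

The differential entropy measures the uncertainty or information content of the distribution.

For an Exponential distribution with λ=1.86:
h(X) = 0.3794 nats

(In bits, this would be 0.5474 bits.)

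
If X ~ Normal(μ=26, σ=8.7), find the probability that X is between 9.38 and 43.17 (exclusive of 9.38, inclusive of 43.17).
0.947740

We have X ~ Normal(μ=26, σ=8.7).

To find P(9.38 < X ≤ 43.17), we use:
P(9.38 < X ≤ 43.17) = P(X ≤ 43.17) - P(X ≤ 9.38)
                 = F(43.17) - F(9.38)
                 = 0.975784 - 0.028044
                 = 0.947740

So there's approximately a 94.8% chance that X falls in this range.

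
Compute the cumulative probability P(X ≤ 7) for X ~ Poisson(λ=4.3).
0.928968

We have X ~ Poisson(λ=4.3).

The CDF gives us P(X ≤ k).

Using the CDF:
P(X ≤ 7) = 0.928968

This means there's approximately a 92.9% chance that X is at most 7.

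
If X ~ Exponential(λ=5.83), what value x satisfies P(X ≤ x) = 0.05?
0.0088

We have X ~ Exponential(λ=5.83).

We want to find x such that P(X ≤ x) = 0.05.

This is the 5th percentile, which means 5% of values fall below this point.

Using the inverse CDF (quantile function):
x = F⁻¹(0.05) = 0.0088

Verification: P(X ≤ 0.0088) = 0.05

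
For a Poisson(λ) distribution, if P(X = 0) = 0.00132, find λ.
λ = 6.6301

For a Poisson(λ) distribution, the PMF at 0 is:
P(X = 0) = λ^0 e^(-λ) / 0! = e^(-λ)

Given P(X = 0) = 0.00132:
e^(-λ) = 0.00132
-λ = ln(0.00132)
λ = -ln(0.00132) = 6.6301

Verification: e^(-6.6301) = 0.00132 ✓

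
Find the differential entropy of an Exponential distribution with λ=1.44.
0.6354 nats

We have X ~ Exponential(λ=1.44).

The differential entropy measures the uncertainty or information content of the distribution.

For an Exponential distribution with λ=1.44:
h(X) = 0.6354 nats

(In bits, this would be 0.9166 bits.)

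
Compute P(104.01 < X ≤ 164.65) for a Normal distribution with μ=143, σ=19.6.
0.841997

We have X ~ Normal(μ=143, σ=19.6).

To find P(104.01 < X ≤ 164.65), we use:
P(104.01 < X ≤ 164.65) = P(X ≤ 164.65) - P(X ≤ 104.01)
                 = F(164.65) - F(104.01)
                 = 0.865332 - 0.023335
                 = 0.841997

So there's approximately a 84.2% chance that X falls in this range.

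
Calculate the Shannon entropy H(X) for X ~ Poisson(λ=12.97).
2.6936 nats

We have X ~ Poisson(λ=12.97).

The Shannon entropy measures the uncertainty or information content of the distribution.

For a Poisson distribution with λ=12.97:
H(X) = 2.6936 nats

(In bits, this would be 3.8860 bits.)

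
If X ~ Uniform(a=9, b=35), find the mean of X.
22.0000

We have X ~ Uniform(a=9, b=35).

For a Uniform distribution with a=9, b=35:
E[X] = 22.0000

This is the expected (average) value of X.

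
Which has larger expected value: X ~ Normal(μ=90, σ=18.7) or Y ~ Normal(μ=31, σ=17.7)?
X has larger mean (90.0000 > 31.0000)

Compute the expected value for each distribution:

X ~ Normal(μ=90, σ=18.7):
E[X] = 90.0000

Y ~ Normal(μ=31, σ=17.7):
E[Y] = 31.0000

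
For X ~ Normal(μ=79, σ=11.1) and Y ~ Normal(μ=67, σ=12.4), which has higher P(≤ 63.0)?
Y has higher probability (P(Y ≤ 63.0) = 0.3735 > P(X ≤ 63.0) = 0.0747)

Compute P(≤ 63.0) for each distribution:

X ~ Normal(μ=79, σ=11.1):
P(X ≤ 63.0) = 0.0747

Y ~ Normal(μ=67, σ=12.4):
P(Y ≤ 63.0) = 0.3735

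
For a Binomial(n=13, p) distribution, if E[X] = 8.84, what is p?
p = 0.68

For a Binomial(n, p) distribution:
E[X] = n × p

Given n = 13 and E[X] = 8.84:
8.84 = 13 × p
p = 8.84 / 13 = 0.68

Verification: Binomial(13, 0.68) has E[X] = 8.84 ✓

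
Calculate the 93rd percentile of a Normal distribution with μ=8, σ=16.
31.6127

We have X ~ Normal(μ=8, σ=16).

We want to find x such that P(X ≤ x) = 0.93.

This is the 93rd percentile, which means 93% of values fall below this point.

Using the inverse CDF (quantile function):
x = F⁻¹(0.93) = 31.6127

Verification: P(X ≤ 31.6127) = 0.93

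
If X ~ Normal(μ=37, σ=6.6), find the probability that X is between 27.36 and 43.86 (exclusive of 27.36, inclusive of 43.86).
0.778627

We have X ~ Normal(μ=37, σ=6.6).

To find P(27.36 < X ≤ 43.86), we use:
P(27.36 < X ≤ 43.86) = P(X ≤ 43.86) - P(X ≤ 27.36)
                 = F(43.86) - F(27.36)
                 = 0.850689 - 0.072062
                 = 0.778627

So there's approximately a 77.9% chance that X falls in this range.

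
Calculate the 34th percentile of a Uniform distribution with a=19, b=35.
24.4400

We have X ~ Uniform(a=19, b=35).

We want to find x such that P(X ≤ x) = 0.34.

This is the 34th percentile, which means 34% of values fall below this point.

Using the inverse CDF (quantile function):
x = F⁻¹(0.34) = 24.4400

Verification: P(X ≤ 24.4400) = 0.34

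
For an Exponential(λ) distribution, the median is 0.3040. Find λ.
λ = 2.2801

For X ~ Exponential(λ), the CDF is F(x) = 1 - e^(-λx).
The median m satisfies F(m) = 0.5:
1 - e^(-λm) = 0.5
e^(-λm) = 0.5
λm = ln(2)
m = ln(2) / λ

Given m = 0.3040:
λ = ln(2) / 0.3040 = 0.693147 / 0.3040 = 2.2801

Verification: ln(2) / 2.2801 = 0.3040 ✓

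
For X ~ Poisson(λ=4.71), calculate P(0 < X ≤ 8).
0.940200

We have X ~ Poisson(λ=4.71).

To find P(0 < X ≤ 8), we use:
P(0 < X ≤ 8) = P(X ≤ 8) - P(X ≤ 0)
                 = F(8) - F(0)
                 = 0.949205 - 0.009005
                 = 0.940200

So there's approximately a 94.0% chance that X falls in this range.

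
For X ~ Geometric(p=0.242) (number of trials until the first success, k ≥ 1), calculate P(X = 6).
0.060557

We have X ~ Geometric(p=0.242) (number of trials until the first success, k ≥ 1).

For a Geometric distribution, the PMF gives us the probability of each outcome.

Using the PMF formula:
P(X = 6) = 0.060557

Rounded to 4 decimal places: 0.0606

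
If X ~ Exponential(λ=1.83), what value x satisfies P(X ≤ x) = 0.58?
0.4740

We have X ~ Exponential(λ=1.83).

We want to find x such that P(X ≤ x) = 0.58.

This is the 58th percentile, which means 58% of values fall below this point.

Using the inverse CDF (quantile function):
x = F⁻¹(0.58) = 0.4740

Verification: P(X ≤ 0.4740) = 0.58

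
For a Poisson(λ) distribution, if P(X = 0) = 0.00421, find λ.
λ = 5.4703

For a Poisson(λ) distribution, the PMF at 0 is:
P(X = 0) = λ^0 e^(-λ) / 0! = e^(-λ)

Given P(X = 0) = 0.00421:
e^(-λ) = 0.00421
-λ = ln(0.00421)
λ = -ln(0.00421) = 5.4703

Verification: e^(-5.4703) = 0.00421 ✓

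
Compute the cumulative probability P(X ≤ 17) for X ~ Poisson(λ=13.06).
0.887136

We have X ~ Poisson(λ=13.06).

The CDF gives us P(X ≤ k).

Using the CDF:
P(X ≤ 17) = 0.887136

This means there's approximately a 88.7% chance that X is at most 17.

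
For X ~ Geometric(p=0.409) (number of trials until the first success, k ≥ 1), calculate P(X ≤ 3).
0.793575

We have X ~ Geometric(p=0.409) (number of trials until the first success, k ≥ 1).

The CDF gives us P(X ≤ k).

Using the CDF:
P(X ≤ 3) = 0.793575

This means there's approximately a 79.4% chance that X is at most 3.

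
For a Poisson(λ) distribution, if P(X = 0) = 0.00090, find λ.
λ = 7.0131

For a Poisson(λ) distribution, the PMF at 0 is:
P(X = 0) = λ^0 e^(-λ) / 0! = e^(-λ)

Given P(X = 0) = 0.00090:
e^(-λ) = 0.00090
-λ = ln(0.00090)
λ = -ln(0.00090) = 7.0131

Verification: e^(-7.0131) = 0.00090 ✓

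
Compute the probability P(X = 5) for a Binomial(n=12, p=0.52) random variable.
0.176779

We have X ~ Binomial(n=12, p=0.52).

For a Binomial distribution, the PMF gives us the probability of each outcome.

Using the PMF formula:
P(X = 5) = 0.176779

Rounded to 4 decimal places: 0.1768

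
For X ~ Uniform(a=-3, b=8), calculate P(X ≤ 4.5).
0.681818

We have X ~ Uniform(a=-3, b=8).

The CDF gives us P(X ≤ k).

Using the CDF:
P(X ≤ 4.5) = 0.681818

This means there's approximately a 68.2% chance that X is at most 4.5.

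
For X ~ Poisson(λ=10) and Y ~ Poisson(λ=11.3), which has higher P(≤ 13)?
X has higher probability (P(X ≤ 13) = 0.8645 > P(Y ≤ 13) = 0.7528)

Compute P(≤ 13) for each distribution:

X ~ Poisson(λ=10):
P(X ≤ 13) = 0.8645

Y ~ Poisson(λ=11.3):
P(Y ≤ 13) = 0.7528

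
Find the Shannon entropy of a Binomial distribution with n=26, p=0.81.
2.1026 nats

We have X ~ Binomial(n=26, p=0.81).

The Shannon entropy measures the uncertainty or information content of the distribution.

For a Binomial distribution with n=26, p=0.81:
H(X) = 2.1026 nats

(In bits, this would be 3.0334 bits.)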